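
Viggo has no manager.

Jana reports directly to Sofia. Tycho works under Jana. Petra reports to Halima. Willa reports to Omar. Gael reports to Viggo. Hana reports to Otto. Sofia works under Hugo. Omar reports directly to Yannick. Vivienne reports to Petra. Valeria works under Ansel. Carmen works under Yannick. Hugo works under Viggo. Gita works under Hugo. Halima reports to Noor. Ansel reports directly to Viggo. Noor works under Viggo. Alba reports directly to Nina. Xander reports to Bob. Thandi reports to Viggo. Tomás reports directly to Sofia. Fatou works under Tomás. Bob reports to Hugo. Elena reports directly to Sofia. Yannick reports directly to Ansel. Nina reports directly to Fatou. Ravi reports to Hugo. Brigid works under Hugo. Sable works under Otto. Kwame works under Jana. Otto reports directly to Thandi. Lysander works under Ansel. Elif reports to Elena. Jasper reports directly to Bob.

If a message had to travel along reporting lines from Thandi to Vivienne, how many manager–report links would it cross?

Thandi is 1 level below Viggo, and Vivienne is 4 levels below Viggo (their lowest common manager). The shortest path runs up from Thandi to Viggo and back down to Vivienne: 1 + 4 = 5 links.

5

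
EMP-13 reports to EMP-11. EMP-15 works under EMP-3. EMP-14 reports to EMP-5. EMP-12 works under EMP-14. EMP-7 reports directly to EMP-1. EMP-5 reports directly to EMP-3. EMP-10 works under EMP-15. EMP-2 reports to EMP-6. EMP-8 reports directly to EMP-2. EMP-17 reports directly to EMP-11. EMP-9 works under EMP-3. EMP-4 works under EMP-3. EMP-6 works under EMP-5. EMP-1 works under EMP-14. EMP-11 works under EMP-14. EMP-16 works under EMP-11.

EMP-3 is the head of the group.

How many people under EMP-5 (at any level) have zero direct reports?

6

The people in EMP-5's organization with no one reporting to them are EMP-8, EMP-12, EMP-7, EMP-16, EMP-17, EMP-13. That is 6.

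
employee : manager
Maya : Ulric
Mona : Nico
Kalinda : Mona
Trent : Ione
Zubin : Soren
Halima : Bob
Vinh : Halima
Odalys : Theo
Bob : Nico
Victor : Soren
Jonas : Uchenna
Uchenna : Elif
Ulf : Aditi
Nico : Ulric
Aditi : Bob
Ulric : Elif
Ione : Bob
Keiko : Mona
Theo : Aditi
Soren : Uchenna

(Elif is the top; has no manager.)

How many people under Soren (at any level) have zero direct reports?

The people in Soren's organization with no one reporting to them are Zubin, Victor. That is 2.

2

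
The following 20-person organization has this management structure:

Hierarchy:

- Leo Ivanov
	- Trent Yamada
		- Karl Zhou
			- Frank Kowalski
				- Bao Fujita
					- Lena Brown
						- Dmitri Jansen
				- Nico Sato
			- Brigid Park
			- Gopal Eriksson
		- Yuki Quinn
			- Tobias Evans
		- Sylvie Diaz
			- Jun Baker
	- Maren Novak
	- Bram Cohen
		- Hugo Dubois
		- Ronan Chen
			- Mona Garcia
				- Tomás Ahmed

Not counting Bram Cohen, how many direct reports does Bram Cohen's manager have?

Bram Cohen reports to Leo Ivanov. Leo Ivanov's other direct reports are Trent Yamada, Maren Novak — 2 peers.

2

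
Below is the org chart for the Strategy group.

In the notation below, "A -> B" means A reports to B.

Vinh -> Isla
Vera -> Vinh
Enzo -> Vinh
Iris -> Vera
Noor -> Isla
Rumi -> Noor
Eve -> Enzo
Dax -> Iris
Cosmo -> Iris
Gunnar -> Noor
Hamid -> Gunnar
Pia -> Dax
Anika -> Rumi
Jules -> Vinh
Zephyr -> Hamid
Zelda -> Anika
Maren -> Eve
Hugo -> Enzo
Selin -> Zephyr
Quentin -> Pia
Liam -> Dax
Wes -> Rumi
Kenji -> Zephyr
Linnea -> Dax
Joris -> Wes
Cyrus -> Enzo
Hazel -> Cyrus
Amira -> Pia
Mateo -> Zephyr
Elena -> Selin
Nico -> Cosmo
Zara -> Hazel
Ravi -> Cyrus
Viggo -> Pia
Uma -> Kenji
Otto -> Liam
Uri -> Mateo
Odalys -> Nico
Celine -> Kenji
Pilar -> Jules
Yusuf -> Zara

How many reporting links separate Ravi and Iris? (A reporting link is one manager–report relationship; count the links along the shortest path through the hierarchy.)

5

Ravi is 3 levels below Vinh, and Iris is 2 levels below Vinh (their lowest common manager). The shortest path runs up from Ravi to Vinh and back down to Iris: 3 + 2 = 5 links.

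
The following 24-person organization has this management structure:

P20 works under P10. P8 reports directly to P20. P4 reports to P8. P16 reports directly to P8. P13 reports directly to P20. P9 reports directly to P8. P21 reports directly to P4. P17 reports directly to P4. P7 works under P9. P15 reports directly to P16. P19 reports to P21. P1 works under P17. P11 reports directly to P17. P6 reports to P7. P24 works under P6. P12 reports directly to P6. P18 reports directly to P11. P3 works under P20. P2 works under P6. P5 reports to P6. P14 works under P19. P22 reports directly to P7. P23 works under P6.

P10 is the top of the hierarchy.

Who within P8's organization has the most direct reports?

Direct-report counts within P8's organization: P8 has 3; P9 has 1; P7 has 2; P6 has 5; P16 has 1; P4 has 2; P17 has 2; P11 has 1; P21 has 1; P19 has 1. The largest is 5, held by P6.

P6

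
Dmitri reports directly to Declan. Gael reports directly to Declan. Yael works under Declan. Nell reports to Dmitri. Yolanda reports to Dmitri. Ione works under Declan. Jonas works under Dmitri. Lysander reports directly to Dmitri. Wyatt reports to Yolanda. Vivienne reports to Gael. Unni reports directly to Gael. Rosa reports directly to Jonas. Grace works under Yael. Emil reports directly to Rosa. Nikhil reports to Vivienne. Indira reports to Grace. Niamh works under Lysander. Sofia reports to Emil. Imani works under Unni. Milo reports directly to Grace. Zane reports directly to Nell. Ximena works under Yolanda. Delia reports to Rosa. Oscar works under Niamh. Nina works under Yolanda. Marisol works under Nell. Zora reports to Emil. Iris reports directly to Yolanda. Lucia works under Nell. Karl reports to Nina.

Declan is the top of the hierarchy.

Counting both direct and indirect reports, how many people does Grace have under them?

2

Grace directly manages Indira, Milo. Indira has no reports. Milo has no reports. So Grace's organization is 2 direct reports plus everyone under them: 1 + 1 = 2.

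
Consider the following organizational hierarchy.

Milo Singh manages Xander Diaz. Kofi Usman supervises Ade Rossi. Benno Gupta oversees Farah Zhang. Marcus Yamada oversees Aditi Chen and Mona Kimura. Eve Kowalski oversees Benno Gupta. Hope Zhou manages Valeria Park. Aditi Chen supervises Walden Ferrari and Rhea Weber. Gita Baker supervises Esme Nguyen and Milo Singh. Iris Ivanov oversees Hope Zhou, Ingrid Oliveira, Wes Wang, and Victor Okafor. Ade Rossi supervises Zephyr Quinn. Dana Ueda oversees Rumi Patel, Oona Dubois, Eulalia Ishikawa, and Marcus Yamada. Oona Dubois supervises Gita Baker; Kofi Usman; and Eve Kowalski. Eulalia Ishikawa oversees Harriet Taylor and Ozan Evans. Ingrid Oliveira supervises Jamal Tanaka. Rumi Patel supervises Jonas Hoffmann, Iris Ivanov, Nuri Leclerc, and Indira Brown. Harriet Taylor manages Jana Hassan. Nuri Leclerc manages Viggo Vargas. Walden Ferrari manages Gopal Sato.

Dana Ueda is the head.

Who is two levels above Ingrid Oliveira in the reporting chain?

Rumi Patel

Ingrid Oliveira reports to Iris Ivanov, and Iris Ivanov reports to Rumi Patel. So Ingrid Oliveira's skip-level manager is Rumi Patel.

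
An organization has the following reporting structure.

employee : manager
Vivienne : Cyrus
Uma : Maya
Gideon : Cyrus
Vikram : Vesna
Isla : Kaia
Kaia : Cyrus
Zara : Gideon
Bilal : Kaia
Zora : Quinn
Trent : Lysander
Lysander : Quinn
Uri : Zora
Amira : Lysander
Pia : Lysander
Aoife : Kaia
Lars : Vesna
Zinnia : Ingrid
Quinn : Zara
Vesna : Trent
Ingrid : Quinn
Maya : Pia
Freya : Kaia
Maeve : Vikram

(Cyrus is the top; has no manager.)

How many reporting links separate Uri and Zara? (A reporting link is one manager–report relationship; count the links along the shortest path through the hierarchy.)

3

Uri is in Zara's organization: the chain from Uri up to Zara is Uri → Zora → Quinn → Zara, which is 3 links.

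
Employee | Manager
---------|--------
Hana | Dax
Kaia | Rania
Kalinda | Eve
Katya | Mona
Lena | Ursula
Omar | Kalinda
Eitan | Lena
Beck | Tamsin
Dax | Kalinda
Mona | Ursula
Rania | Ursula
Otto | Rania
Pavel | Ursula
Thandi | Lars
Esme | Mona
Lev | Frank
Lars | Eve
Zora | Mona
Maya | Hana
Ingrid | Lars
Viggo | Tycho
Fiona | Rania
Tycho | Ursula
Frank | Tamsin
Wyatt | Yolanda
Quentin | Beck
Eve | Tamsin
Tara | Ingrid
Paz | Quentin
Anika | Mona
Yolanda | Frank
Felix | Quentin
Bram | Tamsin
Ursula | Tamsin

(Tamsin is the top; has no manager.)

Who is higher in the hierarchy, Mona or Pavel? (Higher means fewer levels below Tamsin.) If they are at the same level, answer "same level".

same level

Both Mona and Pavel are 2 levels below Tamsin.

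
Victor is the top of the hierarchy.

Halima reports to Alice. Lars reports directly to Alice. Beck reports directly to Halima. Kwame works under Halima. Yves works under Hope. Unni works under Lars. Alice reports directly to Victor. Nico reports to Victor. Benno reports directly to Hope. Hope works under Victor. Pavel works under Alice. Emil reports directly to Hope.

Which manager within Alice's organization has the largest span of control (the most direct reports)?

Direct-report counts within Alice's organization: Alice has 3; Halima has 2; Lars has 1. The largest is 3, held by Alice.

Alice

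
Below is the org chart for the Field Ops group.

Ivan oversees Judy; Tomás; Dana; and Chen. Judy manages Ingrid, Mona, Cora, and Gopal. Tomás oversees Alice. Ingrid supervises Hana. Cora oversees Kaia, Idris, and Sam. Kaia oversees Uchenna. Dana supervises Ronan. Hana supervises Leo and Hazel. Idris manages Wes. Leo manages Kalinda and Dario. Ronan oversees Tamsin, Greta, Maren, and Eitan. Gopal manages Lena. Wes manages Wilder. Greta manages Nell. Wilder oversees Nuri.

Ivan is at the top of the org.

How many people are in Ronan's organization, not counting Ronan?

5

Ronan directly manages Tamsin, Greta, Maren, Eitan. Tamsin has no reports. Under Greta: Nell (1). Maren has no reports. Eitan has no reports. So Ronan's organization is 4 direct reports plus everyone under them: 1 + 2 + 1 + 1 = 5.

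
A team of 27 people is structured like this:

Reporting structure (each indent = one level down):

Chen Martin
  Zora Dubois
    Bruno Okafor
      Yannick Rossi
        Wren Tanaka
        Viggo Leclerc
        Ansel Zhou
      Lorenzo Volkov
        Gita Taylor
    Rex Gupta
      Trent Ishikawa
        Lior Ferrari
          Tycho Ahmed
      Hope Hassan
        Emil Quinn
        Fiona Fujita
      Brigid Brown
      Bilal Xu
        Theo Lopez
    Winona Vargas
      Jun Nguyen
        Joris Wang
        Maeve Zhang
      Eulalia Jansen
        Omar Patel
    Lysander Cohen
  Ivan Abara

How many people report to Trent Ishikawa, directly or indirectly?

2

Trent Ishikawa directly manages Lior Ferrari. Under Lior Ferrari: Tycho Ahmed (1). That's 2 in total.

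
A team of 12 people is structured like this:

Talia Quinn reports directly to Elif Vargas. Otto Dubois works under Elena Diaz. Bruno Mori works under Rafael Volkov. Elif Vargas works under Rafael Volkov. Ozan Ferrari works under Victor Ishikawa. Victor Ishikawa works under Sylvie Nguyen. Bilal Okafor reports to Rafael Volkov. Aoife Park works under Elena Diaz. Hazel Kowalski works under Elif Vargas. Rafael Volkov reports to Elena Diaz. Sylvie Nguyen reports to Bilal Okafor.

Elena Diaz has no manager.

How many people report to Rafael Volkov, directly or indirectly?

8

Rafael Volkov directly manages Elif Vargas, Bilal Okafor, Bruno Mori. Under Elif Vargas: Hazel Kowalski, Talia Quinn (2). Under Bilal Okafor: Sylvie Nguyen, Victor Ishikawa, Ozan Ferrari (3). Bruno Mori has no reports. So Rafael Volkov's organization is 3 direct reports plus everyone under them: 3 + 4 + 1 = 8.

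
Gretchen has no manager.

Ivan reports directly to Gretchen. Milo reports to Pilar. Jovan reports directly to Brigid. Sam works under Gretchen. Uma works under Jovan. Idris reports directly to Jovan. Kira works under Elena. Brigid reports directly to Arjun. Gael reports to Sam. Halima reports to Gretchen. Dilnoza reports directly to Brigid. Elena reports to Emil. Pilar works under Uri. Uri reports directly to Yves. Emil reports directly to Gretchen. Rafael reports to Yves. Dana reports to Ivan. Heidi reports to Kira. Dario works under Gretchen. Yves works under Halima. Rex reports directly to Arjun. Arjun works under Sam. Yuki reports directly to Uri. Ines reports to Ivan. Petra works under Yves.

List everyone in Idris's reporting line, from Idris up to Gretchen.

Idris reports to Jovan. Jovan reports to Brigid. Brigid reports to Arjun. Arjun reports to Sam. Sam reports to Gretchen. Gretchen is at the top.

Idris -> Jovan -> Brigid -> Arjun -> Sam -> Gretchen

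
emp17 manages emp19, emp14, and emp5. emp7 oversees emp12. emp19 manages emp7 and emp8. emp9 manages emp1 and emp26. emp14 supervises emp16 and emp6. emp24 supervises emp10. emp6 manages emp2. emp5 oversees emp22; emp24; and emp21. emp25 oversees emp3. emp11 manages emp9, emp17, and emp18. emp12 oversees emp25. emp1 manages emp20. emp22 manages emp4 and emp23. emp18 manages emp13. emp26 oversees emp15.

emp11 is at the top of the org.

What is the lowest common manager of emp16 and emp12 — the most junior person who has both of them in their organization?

emp17

emp16's chain of managers is emp14, emp17, emp11. emp12's chain of managers is emp7, emp19, emp17, emp11. The first manager that appears in both chains is emp17.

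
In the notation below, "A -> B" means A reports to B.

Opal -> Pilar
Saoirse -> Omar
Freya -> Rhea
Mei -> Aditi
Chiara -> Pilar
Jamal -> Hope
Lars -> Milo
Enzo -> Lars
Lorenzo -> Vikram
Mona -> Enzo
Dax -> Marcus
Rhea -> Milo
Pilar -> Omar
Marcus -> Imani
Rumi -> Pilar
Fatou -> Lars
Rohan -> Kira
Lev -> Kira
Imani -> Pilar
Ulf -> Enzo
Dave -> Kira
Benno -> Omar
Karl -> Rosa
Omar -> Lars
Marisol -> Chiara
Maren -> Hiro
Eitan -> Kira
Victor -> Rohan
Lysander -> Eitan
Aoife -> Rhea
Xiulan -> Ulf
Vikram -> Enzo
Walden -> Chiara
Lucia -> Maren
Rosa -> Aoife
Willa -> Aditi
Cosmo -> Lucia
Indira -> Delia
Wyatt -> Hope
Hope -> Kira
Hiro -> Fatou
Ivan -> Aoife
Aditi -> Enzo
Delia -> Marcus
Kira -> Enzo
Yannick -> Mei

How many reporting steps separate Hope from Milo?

Chain from Hope up to Milo: Hope → Kira → Enzo → Lars → Milo. That is 4 steps up, so Hope is 4 levels below Milo.

4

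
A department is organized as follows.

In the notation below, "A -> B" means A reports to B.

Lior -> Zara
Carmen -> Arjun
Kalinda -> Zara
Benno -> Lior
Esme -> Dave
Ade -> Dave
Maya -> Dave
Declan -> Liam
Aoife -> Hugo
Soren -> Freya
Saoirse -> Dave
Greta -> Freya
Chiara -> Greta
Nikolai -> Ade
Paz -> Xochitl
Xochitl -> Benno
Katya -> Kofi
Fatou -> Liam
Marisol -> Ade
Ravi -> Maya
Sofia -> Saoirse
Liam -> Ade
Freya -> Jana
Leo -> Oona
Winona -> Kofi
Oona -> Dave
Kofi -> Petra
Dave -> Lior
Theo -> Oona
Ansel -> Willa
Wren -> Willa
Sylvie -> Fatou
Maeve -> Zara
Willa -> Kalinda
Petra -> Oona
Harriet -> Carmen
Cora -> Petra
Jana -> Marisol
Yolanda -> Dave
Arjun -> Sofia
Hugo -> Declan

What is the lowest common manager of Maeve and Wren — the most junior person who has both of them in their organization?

Maeve's chain of managers is Zara. Wren's chain of managers is Willa, Kalinda, Zara. The first manager that appears in both chains is Zara.

Zara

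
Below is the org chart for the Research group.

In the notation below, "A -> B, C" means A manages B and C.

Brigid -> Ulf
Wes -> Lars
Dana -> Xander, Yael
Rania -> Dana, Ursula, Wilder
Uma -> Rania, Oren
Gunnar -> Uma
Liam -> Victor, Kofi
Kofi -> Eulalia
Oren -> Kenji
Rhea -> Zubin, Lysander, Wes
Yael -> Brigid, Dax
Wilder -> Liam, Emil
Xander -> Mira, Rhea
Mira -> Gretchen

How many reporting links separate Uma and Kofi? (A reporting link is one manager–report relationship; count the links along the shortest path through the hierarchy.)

4

Kofi is in Uma's organization: the chain from Kofi up to Uma is Kofi → Liam → Wilder → Rania → Uma, which is 4 links.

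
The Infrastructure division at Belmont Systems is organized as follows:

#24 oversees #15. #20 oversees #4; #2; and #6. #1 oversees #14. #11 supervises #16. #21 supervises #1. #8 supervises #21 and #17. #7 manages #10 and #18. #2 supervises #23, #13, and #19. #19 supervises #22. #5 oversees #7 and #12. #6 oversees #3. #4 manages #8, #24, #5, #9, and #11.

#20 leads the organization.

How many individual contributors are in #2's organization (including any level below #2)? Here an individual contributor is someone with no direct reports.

The people in #2's organization with no one reporting to them are #23, #13, #22. That is 3.

3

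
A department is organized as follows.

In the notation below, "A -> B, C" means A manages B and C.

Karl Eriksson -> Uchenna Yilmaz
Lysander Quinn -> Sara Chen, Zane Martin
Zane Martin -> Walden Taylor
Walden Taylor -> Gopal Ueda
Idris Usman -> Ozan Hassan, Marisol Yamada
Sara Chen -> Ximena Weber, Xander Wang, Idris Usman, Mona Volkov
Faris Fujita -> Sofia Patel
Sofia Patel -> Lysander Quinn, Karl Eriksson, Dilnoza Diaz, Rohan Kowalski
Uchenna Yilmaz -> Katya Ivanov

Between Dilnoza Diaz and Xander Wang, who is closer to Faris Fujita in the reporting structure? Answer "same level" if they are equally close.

Dilnoza Diaz is 2 levels below Faris Fujita; Xander Wang is 4. Dilnoza Diaz is higher.

Dilnoza Diaz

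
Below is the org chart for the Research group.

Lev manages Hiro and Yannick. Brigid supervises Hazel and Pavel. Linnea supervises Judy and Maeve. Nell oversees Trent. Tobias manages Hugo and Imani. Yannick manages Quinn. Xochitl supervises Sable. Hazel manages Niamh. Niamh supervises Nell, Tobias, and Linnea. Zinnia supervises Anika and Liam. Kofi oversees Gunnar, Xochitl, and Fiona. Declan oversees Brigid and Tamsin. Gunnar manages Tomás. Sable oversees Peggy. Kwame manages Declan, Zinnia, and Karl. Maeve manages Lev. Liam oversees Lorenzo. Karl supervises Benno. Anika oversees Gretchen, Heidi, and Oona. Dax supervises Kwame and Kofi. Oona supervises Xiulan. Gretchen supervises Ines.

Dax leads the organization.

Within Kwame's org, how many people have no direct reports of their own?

The people in Kwame's organization with no one reporting to them are Benno, Xiulan, Heidi, Ines, Lorenzo, Tamsin, Pavel, Judy, Quinn, Hiro, Hugo, Imani, Trent. That is 13.

13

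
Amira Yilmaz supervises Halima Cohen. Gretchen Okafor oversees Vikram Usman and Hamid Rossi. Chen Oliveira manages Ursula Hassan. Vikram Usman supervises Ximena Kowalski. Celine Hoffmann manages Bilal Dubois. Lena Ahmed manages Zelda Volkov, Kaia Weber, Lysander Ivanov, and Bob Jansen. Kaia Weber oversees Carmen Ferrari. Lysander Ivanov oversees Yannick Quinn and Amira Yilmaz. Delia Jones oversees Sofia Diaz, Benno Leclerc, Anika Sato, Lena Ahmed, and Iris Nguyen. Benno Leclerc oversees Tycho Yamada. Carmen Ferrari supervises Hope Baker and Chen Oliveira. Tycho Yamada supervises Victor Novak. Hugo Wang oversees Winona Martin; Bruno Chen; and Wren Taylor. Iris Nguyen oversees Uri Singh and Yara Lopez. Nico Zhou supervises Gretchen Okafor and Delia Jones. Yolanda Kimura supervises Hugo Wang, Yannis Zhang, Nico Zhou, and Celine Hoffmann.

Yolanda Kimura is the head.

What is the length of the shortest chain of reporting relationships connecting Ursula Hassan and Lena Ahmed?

Ursula Hassan is in Lena Ahmed's organization: the chain from Ursula Hassan up to Lena Ahmed is Ursula Hassan → Chen Oliveira → Carmen Ferrari → Kaia Weber → Lena Ahmed, which is 4 links.

4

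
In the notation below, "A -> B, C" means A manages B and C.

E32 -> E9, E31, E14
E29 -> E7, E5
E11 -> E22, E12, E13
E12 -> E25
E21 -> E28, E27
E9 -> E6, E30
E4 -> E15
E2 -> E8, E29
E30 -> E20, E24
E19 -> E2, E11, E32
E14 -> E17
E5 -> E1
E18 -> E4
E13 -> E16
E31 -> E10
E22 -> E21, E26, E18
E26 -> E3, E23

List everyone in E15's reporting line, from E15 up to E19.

E15 -> E4 -> E18 -> E22 -> E11 -> E19

E15 reports to E4. E4 reports to E18. E18 reports to E22. E22 reports to E11. E11 reports to E19. E19 is at the top.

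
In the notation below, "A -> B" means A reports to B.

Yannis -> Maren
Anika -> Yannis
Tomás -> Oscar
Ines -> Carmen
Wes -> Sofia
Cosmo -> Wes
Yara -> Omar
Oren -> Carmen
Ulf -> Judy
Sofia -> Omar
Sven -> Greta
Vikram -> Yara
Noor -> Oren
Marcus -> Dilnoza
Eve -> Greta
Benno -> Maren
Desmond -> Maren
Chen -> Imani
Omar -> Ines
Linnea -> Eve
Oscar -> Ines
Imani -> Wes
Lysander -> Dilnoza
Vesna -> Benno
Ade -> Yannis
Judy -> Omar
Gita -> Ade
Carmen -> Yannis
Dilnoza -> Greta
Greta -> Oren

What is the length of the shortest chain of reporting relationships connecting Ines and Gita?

Ines is 2 levels below Yannis, and Gita is 2 levels below Yannis (their lowest common manager). The shortest path runs up from Ines to Yannis and back down to Gita: 2 + 2 = 4 links.

4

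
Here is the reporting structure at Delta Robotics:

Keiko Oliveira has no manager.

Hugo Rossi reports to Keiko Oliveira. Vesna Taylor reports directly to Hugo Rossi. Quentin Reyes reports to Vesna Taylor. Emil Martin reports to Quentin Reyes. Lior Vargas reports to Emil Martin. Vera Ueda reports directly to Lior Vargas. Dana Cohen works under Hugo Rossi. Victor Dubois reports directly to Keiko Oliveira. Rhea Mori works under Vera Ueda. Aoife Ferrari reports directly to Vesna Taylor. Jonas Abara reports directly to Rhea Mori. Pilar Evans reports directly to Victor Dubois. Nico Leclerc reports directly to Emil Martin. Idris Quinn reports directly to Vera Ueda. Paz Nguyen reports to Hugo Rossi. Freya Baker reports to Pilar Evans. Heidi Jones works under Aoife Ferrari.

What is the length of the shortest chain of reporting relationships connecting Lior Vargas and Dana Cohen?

5

Lior Vargas is 4 levels below Hugo Rossi, and Dana Cohen is 1 level below Hugo Rossi (their lowest common manager). The shortest path runs up from Lior Vargas to Hugo Rossi and back down to Dana Cohen: 4 + 1 = 5 links.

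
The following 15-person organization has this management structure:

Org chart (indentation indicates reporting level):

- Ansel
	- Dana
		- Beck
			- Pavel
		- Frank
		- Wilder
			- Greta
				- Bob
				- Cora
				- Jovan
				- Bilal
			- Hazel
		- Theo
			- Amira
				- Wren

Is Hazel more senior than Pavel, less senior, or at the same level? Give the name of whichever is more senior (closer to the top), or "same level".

Both Hazel and Pavel are 3 levels below Ansel.

same level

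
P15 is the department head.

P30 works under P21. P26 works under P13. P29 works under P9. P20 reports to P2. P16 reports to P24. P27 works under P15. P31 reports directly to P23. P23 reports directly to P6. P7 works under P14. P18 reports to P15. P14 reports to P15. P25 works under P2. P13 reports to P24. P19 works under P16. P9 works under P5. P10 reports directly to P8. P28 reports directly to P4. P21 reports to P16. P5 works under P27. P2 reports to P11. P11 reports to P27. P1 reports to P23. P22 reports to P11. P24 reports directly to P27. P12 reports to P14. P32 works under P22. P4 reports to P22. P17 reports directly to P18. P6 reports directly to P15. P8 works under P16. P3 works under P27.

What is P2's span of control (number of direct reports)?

2

P2 directly manages P20, P25. That is 2 direct reports.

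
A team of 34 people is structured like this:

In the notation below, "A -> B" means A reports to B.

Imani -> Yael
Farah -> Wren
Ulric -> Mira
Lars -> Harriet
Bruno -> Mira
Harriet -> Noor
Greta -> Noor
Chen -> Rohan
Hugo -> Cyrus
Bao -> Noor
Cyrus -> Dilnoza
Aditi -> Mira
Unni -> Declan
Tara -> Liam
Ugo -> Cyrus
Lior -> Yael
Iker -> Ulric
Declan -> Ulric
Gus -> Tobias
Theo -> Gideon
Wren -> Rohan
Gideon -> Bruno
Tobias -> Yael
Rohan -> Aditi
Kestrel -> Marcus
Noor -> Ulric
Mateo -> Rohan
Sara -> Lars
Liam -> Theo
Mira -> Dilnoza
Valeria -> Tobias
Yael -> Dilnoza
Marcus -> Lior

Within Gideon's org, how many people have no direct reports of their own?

1

The only person in Gideon's organization with no one reporting to them is Tara. That is 1.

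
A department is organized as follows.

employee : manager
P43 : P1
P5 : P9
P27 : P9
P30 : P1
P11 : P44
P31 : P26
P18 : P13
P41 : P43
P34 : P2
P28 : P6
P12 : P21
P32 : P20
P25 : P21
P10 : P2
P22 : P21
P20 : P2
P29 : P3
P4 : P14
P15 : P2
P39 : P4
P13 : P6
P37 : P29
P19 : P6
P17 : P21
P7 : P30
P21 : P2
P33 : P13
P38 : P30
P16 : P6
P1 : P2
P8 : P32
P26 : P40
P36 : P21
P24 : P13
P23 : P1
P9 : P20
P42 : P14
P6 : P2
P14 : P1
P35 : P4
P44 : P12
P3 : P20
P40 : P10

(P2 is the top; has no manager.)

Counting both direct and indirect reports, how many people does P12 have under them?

P12 directly manages P44. Under P44: P11 (1). That's 2 in total.

2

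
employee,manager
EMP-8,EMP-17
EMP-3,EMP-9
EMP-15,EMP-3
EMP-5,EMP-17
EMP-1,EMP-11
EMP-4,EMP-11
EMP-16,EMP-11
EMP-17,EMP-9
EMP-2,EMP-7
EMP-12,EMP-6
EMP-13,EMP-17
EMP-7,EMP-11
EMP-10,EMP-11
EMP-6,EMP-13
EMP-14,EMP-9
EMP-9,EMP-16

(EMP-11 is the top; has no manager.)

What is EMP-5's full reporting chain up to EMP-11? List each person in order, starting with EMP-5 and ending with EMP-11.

EMP-5 reports to EMP-17. EMP-17 reports to EMP-9. EMP-9 reports to EMP-16. EMP-16 reports to EMP-11. EMP-11 is at the top.

EMP-5 -> EMP-17 -> EMP-9 -> EMP-16 -> EMP-11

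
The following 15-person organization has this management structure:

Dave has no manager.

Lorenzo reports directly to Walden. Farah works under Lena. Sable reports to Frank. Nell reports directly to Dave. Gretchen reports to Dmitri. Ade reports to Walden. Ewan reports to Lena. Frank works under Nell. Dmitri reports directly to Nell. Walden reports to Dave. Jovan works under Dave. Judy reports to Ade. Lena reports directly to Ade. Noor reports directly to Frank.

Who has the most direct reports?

Dave

Direct-report counts: Dave has 3; Nell has 2; Frank has 2; Dmitri has 1; Walden has 2; Ade has 2; Lena has 2. The largest is 3, held by Dave.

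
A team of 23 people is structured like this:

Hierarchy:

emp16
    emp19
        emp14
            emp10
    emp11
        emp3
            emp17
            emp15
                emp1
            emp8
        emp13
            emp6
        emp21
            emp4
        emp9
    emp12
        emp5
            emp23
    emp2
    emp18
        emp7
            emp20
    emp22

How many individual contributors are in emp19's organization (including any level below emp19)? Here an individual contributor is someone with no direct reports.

1

The only person in emp19's organization with no one reporting to them is emp10. That is 1.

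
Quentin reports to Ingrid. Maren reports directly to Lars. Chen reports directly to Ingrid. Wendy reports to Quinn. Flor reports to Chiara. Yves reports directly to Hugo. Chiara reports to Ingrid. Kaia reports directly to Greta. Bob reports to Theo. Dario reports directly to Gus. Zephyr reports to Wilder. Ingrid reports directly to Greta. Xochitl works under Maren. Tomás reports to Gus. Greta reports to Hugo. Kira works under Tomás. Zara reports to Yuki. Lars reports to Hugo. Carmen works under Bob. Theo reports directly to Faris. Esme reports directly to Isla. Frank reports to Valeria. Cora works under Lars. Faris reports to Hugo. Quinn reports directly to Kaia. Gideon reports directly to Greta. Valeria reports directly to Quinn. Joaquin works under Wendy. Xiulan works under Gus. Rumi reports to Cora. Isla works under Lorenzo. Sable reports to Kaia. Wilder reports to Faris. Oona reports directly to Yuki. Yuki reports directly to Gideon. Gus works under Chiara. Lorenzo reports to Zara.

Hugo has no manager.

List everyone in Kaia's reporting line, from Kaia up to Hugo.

Kaia -> Greta -> Hugo

Kaia reports to Greta. Greta reports to Hugo. Hugo is at the top.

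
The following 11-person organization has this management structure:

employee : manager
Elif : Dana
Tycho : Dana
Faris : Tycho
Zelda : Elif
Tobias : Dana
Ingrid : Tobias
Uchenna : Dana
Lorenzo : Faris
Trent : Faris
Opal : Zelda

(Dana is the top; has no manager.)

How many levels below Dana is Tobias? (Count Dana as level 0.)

Chain from Tobias up to Dana: Tobias → Dana. That is 1 step up, so Tobias is 1 level below Dana.

1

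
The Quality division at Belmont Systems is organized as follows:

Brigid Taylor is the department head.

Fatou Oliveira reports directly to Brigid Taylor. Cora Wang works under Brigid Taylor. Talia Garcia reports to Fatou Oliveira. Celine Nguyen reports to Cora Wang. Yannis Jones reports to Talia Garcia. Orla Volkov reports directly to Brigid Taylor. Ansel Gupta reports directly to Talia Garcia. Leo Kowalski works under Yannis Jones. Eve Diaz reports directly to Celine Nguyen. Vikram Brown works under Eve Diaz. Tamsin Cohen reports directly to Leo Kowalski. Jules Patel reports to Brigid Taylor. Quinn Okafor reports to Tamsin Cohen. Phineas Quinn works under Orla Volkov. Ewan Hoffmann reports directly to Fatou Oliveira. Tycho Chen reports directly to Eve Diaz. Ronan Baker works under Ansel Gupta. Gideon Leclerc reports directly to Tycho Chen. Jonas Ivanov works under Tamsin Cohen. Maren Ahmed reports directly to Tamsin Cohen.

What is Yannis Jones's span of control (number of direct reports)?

1

Yannis Jones directly manages Leo Kowalski. That is 1 direct report.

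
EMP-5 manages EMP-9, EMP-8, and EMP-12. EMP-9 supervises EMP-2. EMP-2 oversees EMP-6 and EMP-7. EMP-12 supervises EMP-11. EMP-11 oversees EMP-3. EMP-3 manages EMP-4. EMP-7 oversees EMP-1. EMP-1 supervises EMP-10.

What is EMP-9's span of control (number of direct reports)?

1

EMP-9 directly manages EMP-2. That is 1 direct report.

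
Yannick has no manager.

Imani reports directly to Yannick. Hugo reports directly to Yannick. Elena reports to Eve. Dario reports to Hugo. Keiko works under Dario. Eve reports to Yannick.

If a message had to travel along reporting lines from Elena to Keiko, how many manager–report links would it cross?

5

Elena is 2 levels below Yannick, and Keiko is 3 levels below Yannick (their lowest common manager). The shortest path runs up from Elena to Yannick and back down to Keiko: 2 + 3 = 5 links.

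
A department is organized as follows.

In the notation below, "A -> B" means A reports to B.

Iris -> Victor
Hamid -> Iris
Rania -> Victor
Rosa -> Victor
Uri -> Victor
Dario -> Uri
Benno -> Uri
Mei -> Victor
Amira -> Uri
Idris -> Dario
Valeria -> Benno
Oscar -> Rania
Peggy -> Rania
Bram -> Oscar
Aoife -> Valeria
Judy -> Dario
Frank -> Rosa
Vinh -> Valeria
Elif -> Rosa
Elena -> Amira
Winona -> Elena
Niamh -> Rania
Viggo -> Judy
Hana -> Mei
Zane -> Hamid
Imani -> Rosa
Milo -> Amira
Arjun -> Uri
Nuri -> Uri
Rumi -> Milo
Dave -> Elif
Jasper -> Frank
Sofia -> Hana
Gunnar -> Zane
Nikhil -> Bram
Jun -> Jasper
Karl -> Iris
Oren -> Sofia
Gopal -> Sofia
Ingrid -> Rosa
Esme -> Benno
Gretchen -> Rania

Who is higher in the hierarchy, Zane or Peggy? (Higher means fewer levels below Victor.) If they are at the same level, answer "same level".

Peggy

Zane is 3 levels below Victor; Peggy is 2. Peggy is higher.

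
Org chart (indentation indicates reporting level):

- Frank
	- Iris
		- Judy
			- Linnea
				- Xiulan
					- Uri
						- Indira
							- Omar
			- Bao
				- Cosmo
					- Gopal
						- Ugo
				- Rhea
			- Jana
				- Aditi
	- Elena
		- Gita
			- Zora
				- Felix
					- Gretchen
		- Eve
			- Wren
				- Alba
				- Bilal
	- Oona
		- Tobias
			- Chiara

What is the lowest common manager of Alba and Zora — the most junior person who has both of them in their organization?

Elena

Alba's chain of managers is Wren, Eve, Elena, Frank. Zora's chain of managers is Gita, Elena, Frank. The first manager that appears in both chains is Elena.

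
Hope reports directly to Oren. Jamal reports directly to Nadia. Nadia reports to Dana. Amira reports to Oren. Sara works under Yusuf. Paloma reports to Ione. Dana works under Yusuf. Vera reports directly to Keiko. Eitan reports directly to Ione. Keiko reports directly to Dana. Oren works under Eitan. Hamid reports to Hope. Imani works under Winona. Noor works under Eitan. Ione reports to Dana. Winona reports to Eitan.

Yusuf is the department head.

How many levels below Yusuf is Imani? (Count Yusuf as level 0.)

Chain from Imani up to Yusuf: Imani → Winona → Eitan → Ione → Dana → Yusuf. That is 5 steps up, so Imani is 5 levels below Yusuf.

5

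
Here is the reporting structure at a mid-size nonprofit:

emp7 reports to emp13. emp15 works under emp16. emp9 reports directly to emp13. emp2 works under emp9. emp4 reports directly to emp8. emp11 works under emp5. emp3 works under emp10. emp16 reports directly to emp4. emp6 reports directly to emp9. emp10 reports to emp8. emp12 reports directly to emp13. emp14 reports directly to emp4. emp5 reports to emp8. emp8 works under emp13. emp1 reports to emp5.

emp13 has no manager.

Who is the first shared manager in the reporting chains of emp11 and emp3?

emp8

emp11's chain of managers is emp5, emp8, emp13. emp3's chain of managers is emp10, emp8, emp13. The first manager that appears in both chains is emp8.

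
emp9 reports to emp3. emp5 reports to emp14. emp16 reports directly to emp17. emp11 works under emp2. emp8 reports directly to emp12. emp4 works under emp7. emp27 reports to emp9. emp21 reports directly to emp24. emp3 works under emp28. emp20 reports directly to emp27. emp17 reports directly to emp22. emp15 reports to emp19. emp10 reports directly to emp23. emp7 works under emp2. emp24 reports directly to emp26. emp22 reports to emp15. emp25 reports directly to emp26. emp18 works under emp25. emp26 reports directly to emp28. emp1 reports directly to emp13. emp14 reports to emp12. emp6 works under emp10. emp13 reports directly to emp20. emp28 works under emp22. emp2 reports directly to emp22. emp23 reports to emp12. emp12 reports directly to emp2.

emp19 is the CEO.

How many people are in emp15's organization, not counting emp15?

26

emp15 directly manages emp22. Under emp22: emp17, emp16, emp28, emp26, emp25, emp18, emp24, emp21, emp3, emp9, emp27, emp20, emp13, emp1, emp2, emp7, emp4, emp11, emp12, emp14, emp5, emp8, emp23, emp10, emp6 (25). That's 26 in total.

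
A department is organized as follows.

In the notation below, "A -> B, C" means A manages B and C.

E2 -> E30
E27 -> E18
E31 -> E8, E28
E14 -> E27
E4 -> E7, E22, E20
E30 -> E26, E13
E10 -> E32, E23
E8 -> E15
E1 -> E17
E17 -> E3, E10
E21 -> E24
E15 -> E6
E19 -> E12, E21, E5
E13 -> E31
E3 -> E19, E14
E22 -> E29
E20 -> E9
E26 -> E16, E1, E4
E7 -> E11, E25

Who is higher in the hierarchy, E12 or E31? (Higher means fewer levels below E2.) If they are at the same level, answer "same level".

E12 is 7 levels below E2; E31 is 3. E31 is higher.

E31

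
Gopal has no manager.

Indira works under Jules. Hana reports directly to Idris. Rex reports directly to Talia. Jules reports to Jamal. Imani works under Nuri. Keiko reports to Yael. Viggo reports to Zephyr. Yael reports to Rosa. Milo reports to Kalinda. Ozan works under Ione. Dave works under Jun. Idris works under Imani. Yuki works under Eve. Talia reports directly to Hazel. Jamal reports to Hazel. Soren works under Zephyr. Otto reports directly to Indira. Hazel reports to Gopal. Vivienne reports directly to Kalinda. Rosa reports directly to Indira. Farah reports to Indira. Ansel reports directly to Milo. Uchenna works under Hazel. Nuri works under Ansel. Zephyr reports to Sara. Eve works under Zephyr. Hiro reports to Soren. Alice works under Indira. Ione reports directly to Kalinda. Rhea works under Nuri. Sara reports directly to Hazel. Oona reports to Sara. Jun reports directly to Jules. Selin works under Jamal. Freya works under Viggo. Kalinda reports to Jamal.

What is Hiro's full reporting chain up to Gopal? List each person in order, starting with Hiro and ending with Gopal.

Hiro reports to Soren. Soren reports to Zephyr. Zephyr reports to Sara. Sara reports to Hazel. Hazel reports to Gopal. Gopal is at the top.

Hiro -> Soren -> Zephyr -> Sara -> Hazel -> Gopal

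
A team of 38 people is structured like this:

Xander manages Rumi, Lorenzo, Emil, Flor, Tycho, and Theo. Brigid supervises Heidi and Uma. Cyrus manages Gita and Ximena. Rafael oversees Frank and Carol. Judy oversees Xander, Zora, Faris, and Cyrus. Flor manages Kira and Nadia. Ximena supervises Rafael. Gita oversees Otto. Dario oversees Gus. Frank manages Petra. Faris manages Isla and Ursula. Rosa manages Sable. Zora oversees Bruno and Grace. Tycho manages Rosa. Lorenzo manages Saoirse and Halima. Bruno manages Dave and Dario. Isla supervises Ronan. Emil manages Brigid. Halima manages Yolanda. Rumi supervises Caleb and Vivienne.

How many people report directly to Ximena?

Ximena directly manages Rafael. That is 1 direct report.

1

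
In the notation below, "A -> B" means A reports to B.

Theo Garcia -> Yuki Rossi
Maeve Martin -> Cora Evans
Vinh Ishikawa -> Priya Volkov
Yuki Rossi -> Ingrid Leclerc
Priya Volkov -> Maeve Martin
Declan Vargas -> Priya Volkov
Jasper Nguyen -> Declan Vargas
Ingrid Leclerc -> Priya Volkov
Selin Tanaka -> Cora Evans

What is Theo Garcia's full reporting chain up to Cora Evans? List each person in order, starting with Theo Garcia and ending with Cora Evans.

Theo Garcia reports to Yuki Rossi. Yuki Rossi reports to Ingrid Leclerc. Ingrid Leclerc reports to Priya Volkov. Priya Volkov reports to Maeve Martin. Maeve Martin reports to Cora Evans. Cora Evans is at the top.

Theo Garcia -> Yuki Rossi -> Ingrid Leclerc -> Priya Volkov -> Maeve Martin -> Cora Evans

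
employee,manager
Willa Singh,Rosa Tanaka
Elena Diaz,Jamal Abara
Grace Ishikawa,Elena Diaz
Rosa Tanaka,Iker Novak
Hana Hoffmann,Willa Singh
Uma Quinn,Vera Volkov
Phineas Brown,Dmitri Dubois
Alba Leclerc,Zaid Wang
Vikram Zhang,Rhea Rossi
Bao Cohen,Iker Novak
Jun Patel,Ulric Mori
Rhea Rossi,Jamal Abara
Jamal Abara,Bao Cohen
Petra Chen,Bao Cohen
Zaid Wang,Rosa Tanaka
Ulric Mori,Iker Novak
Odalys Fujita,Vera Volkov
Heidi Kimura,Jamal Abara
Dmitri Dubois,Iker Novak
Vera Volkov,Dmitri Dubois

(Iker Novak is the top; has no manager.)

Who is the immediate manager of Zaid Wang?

Zaid Wang reports directly to Rosa Tanaka.

Rosa Tanaka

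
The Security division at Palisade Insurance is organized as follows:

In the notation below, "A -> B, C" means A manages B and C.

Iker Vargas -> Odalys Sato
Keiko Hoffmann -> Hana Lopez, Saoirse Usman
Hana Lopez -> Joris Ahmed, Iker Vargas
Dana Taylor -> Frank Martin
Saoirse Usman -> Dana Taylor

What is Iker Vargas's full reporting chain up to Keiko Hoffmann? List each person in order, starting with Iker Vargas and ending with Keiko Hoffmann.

Iker Vargas -> Hana Lopez -> Keiko Hoffmann

Iker Vargas reports to Hana Lopez. Hana Lopez reports to Keiko Hoffmann. Keiko Hoffmann is at the top.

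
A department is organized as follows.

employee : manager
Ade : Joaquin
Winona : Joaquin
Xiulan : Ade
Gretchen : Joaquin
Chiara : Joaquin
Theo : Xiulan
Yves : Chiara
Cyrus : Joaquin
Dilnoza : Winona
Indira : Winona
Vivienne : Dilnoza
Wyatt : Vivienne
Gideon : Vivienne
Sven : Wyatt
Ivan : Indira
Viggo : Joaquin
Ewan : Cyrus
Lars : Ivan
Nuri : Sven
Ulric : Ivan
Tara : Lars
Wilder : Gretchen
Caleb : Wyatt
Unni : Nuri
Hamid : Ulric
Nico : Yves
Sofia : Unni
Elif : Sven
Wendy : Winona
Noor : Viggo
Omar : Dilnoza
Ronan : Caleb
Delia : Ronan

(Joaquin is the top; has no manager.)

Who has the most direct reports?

Direct-report counts: Joaquin has 6; Viggo has 1; Cyrus has 1; Chiara has 1; Yves has 1; Gretchen has 1; Winona has 3; Indira has 1; Ivan has 2; Ulric has 1; Lars has 1; Dilnoza has 2; Vivienne has 2; Wyatt has 2; Caleb has 1; Ronan has 1; Sven has 2; Nuri has 1; Unni has 1; Ade has 1; Xiulan has 1. The largest is 6, held by Joaquin.

Joaquin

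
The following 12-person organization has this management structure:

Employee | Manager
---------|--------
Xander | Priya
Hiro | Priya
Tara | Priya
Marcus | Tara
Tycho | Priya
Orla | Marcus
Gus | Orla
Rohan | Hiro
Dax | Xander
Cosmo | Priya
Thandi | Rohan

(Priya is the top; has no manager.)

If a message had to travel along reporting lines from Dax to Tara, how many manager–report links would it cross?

Dax is 2 levels below Priya, and Tara is 1 level below Priya (their lowest common manager). The shortest path runs up from Dax to Priya and back down to Tara: 2 + 1 = 3 links.

3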